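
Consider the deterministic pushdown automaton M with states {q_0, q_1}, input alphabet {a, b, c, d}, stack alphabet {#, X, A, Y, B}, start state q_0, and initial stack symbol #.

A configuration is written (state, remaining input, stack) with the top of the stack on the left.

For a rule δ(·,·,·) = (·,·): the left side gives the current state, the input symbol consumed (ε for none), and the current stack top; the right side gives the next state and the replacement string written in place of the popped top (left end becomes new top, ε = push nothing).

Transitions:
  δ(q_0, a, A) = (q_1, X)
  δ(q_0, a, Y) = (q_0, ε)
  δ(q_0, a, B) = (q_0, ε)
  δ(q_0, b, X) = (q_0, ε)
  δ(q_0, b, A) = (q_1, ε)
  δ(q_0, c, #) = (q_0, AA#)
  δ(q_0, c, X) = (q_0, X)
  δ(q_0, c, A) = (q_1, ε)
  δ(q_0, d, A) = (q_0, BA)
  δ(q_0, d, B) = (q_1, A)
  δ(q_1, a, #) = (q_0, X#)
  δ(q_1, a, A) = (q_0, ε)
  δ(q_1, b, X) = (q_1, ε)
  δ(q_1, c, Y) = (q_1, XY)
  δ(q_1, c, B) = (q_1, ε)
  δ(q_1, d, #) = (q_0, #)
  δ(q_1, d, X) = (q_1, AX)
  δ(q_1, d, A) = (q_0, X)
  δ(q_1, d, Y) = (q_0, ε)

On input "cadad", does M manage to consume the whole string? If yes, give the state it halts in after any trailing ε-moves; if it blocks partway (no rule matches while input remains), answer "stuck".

(q_0, cadad, #)
  read c, top #: go to q_0, push AA# → (q_0, adad, AA#)
  read a, top A: go to q_1, push X → (q_1, dad, XA#)
  read d, top X: go to q_1, push AX → (q_1, ad, AXA#)
  read a, top A: go to q_0, push ε → (q_0, d, XA#)
No transition for (q_0, d, top X); M blocks with input d remaining.

stuck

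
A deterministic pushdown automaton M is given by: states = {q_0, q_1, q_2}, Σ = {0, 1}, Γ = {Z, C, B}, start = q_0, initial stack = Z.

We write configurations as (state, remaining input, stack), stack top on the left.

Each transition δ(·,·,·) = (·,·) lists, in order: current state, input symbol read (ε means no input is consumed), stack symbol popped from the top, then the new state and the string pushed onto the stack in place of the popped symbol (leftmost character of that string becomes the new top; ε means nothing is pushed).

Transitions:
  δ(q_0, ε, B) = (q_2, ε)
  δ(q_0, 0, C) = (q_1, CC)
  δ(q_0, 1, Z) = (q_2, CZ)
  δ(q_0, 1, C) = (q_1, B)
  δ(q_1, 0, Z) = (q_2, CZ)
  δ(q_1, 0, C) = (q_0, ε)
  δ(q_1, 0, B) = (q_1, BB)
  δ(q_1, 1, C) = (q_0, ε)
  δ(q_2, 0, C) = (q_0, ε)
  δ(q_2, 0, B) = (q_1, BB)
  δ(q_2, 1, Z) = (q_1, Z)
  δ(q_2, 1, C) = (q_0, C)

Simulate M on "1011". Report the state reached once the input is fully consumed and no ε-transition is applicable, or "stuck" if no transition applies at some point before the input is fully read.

(q_0, 1011, Z)
  read 1, top Z: go to q_2, push CZ → (q_2, 011, CZ)
  read 0, top C: go to q_0, push ε → (q_0, 11, Z)
  read 1, top Z: go to q_2, push CZ → (q_2, 1, CZ)
  read 1, top C: go to q_0, push C → (q_0, ε, CZ)
All input consumed; M is in state q_0.

q_0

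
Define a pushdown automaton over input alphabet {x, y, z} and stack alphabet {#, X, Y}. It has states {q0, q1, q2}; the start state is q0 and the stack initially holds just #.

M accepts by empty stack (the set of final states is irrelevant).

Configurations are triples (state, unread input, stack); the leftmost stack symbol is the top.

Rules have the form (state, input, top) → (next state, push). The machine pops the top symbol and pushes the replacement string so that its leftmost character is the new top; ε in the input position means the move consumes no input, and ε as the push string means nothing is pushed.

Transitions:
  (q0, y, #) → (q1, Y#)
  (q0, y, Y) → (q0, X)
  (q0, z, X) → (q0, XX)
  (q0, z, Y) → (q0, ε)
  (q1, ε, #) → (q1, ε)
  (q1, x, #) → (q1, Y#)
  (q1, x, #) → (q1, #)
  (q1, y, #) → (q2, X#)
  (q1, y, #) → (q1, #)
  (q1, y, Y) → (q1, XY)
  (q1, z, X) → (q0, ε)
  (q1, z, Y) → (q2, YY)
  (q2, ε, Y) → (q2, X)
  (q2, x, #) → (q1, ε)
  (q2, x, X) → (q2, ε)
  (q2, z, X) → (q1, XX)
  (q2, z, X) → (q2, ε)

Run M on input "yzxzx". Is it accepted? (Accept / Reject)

Accept

One accepting computation: (q0, yzxzx, #) ⊢ (q1, zxzx, Y#) ⊢ (q2, xzx, YY#) ⊢ (q2, xzx, XY#) ⊢ (q2, zx, Y#) ⊢ (q2, zx, X#) ⊢ (q2, x, #) ⊢ (q1, ε, ε)
All input consumed and the stack is empty.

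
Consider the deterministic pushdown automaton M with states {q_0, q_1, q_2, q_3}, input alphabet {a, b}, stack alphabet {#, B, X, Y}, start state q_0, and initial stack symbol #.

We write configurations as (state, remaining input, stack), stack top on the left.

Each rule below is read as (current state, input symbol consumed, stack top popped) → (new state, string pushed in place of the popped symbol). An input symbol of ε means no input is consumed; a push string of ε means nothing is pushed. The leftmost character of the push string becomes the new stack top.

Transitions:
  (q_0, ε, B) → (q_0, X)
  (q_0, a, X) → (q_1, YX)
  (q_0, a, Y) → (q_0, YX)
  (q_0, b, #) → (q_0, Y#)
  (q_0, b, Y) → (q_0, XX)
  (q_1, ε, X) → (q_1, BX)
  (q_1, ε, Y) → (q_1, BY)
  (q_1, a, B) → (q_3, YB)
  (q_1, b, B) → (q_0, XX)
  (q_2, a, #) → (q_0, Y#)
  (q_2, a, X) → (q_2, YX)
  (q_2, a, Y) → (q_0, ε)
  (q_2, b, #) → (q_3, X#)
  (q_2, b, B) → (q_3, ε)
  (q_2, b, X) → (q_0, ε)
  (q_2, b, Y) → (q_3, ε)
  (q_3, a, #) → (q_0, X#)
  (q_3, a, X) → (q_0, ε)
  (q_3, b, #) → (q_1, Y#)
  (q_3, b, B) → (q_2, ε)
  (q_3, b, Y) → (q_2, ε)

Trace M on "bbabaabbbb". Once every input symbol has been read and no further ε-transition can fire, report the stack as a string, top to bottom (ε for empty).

(q_0, bbabaabbbb, #) ⊢ (q_0, babaabbbb, Y#) ⊢ (q_0, abaabbbb, XX#) ⊢ (q_1, baabbbb, YXX#) ⊢ (q_1, baabbbb, BYXX#) ⊢ (q_0, aabbbb, XXYXX#) ⊢ (q_1, abbbb, YXXYXX#) ⊢ (q_1, abbbb, BYXXYXX#) ⊢ (q_3, bbbb, YBYXXYXX#) ⊢ (q_2, bbb, BYXXYXX#) ⊢ (q_3, bb, YXXYXX#) ⊢ (q_2, b, XXYXX#) ⊢ (q_0, ε, XYXX#)
All input consumed in state q_0 with stack XYXX#.

XYXX#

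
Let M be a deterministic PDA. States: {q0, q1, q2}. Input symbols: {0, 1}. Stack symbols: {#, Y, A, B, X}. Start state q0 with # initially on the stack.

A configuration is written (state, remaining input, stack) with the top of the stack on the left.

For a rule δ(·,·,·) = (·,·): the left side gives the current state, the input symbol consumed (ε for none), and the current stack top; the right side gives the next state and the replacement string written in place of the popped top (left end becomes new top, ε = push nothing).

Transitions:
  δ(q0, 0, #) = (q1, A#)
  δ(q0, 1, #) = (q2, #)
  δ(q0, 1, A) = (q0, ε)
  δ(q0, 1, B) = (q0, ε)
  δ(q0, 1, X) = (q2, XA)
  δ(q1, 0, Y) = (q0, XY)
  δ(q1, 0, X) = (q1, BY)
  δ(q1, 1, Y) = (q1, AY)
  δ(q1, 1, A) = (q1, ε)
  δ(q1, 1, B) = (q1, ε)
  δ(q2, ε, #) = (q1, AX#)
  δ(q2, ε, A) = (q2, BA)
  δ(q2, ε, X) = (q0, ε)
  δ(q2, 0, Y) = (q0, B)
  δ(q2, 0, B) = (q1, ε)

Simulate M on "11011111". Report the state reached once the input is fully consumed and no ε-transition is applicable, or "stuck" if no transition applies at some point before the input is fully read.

(q0, 11011111, #)
  read 1, top #: go to q2, push # → (q2, 1011111, #)
  ε-move, top #: go to q1, push AX# → (q1, 1011111, AX#)
  read 1, top A: go to q1, push ε → (q1, 011111, X#)
  read 0, top X: go to q1, push BY → (q1, 11111, BY#)
  read 1, top B: go to q1, push ε → (q1, 1111, Y#)
  read 1, top Y: go to q1, push AY → (q1, 111, AY#)
  read 1, top A: go to q1, push ε → (q1, 11, Y#)
  read 1, top Y: go to q1, push AY → (q1, 1, AY#)
  read 1, top A: go to q1, push ε → (q1, ε, Y#)
All input consumed; M is in state q1.

q1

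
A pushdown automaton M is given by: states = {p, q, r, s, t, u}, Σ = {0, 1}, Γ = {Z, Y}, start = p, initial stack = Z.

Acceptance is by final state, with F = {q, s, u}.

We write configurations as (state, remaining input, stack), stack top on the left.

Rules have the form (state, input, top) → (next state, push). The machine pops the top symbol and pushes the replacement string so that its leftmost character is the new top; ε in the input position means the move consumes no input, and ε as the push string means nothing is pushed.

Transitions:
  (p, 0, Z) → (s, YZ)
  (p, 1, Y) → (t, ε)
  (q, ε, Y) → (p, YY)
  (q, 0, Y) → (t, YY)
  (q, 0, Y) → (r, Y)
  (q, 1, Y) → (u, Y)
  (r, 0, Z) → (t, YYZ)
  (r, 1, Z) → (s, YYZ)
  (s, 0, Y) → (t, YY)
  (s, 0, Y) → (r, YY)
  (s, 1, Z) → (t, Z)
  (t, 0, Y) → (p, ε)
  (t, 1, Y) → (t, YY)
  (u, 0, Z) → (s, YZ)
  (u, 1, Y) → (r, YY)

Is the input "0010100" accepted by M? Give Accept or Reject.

Accept

One accepting computation: (p, 0010100, Z) ⊢ (s, 010100, YZ) ⊢ (t, 10100, YYZ) ⊢ (t, 0100, YYYZ) ⊢ (p, 100, YYZ) ⊢ (t, 00, YZ) ⊢ (p, 0, Z) ⊢ (s, ε, YZ)
All input consumed and state s ∈ F.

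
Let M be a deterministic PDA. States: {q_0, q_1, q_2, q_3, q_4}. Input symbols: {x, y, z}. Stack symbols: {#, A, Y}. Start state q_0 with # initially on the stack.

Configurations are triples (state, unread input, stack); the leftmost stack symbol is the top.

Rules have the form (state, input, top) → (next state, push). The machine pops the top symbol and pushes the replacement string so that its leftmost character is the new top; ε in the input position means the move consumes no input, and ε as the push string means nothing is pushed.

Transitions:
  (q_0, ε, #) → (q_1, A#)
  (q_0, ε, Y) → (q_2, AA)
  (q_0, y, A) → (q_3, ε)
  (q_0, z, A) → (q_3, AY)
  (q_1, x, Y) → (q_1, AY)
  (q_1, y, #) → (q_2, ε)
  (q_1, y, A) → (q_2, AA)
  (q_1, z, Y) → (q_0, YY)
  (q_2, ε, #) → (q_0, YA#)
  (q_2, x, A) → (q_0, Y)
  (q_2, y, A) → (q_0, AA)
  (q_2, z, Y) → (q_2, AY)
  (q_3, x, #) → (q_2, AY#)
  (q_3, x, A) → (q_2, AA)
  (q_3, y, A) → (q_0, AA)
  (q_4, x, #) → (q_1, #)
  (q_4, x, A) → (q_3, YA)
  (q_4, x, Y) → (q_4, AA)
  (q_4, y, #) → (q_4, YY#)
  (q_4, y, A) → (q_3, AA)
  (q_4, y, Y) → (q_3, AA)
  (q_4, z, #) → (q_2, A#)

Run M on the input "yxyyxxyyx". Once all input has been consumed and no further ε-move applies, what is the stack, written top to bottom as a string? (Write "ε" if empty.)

(q_0, yxyyxxyyx, #)
  ε-move, top #: go to q_1, push A# → (q_1, yxyyxxyyx, A#)
  read y, top A: go to q_2, push AA → (q_2, xyyxxyyx, AA#)
  read x, top A: go to q_0, push Y → (q_0, yyxxyyx, YA#)
  ε-move, top Y: go to q_2, push AA → (q_2, yyxxyyx, AAA#)
  read y, top A: go to q_0, push AA → (q_0, yxxyyx, AAAA#)
  read y, top A: go to q_3, push ε → (q_3, xxyyx, AAA#)
  read x, top A: go to q_2, push AA → (q_2, xyyx, AAAA#)
  read x, top A: go to q_0, push Y → (q_0, yyx, YAAA#)
  ε-move, top Y: go to q_2, push AA → (q_2, yyx, AAAAA#)
  read y, top A: go to q_0, push AA → (q_0, yx, AAAAAA#)
  read y, top A: go to q_3, push ε → (q_3, x, AAAAA#)
  read x, top A: go to q_2, push AA → (q_2, ε, AAAAAA#)
All input consumed in state q_2 with stack AAAAAA#.

AAAAAA#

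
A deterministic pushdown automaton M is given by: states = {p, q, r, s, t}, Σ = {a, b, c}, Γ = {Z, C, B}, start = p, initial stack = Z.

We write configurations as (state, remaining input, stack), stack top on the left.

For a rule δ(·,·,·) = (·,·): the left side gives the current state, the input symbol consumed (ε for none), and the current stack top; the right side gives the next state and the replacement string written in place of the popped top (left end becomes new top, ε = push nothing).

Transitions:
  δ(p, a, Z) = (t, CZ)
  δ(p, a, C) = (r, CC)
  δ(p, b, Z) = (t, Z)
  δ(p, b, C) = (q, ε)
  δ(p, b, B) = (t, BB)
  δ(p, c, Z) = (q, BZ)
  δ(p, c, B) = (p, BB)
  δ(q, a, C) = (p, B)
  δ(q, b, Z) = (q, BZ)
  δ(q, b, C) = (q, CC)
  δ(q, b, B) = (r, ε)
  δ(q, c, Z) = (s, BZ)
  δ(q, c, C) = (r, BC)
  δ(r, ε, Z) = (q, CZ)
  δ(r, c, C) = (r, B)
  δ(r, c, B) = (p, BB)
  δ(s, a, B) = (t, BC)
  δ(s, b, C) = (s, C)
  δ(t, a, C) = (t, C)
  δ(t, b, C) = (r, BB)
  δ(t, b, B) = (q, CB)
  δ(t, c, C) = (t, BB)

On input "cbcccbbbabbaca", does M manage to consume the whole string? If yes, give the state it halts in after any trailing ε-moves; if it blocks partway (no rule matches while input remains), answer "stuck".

(p, cbcccbbbabbaca, Z)
  read c, top Z: go to q, push BZ → (q, bcccbbbabbaca, BZ)
  read b, top B: go to r, push ε → (r, cccbbbabbaca, Z)
  ε-move, top Z: go to q, push CZ → (q, cccbbbabbaca, CZ)
  read c, top C: go to r, push BC → (r, ccbbbabbaca, BCZ)
  read c, top B: go to p, push BB → (p, cbbbabbaca, BBCZ)
  read c, top B: go to p, push BB → (p, bbbabbaca, BBBCZ)
  read b, top B: go to t, push BB → (t, bbabbaca, BBBBCZ)
  read b, top B: go to q, push CB → (q, babbaca, CBBBBCZ)
  read b, top C: go to q, push CC → (q, abbaca, CCBBBBCZ)
  read a, top C: go to p, push B → (p, bbaca, BCBBBBCZ)
  read b, top B: go to t, push BB → (t, baca, BBCBBBBCZ)
  read b, top B: go to q, push CB → (q, aca, CBBCBBBBCZ)
  read a, top C: go to p, push B → (p, ca, BBBCBBBBCZ)
  read c, top B: go to p, push BB → (p, a, BBBBCBBBBCZ)
No transition for (p, a, top B); M blocks with input a remaining.

stuck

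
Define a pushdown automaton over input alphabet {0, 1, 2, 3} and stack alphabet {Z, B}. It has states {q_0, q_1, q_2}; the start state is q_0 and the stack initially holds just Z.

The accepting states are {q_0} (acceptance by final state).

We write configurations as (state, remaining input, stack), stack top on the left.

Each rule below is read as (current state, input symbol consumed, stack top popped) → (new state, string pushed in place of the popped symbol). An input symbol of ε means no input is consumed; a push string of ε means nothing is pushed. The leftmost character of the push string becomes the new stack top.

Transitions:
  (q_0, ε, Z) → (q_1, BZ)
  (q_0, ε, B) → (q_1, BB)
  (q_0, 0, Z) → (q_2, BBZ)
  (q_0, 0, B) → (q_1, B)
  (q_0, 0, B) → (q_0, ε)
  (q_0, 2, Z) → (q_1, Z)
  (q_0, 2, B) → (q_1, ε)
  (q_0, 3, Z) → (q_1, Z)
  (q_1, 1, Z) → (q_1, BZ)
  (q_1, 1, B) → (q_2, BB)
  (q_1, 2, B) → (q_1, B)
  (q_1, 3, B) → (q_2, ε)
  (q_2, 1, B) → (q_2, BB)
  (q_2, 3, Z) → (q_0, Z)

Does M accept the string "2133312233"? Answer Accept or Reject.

Accept

One accepting computation: (q_0, 2133312233, Z) ⊢ (q_1, 133312233, Z) ⊢ (q_1, 33312233, BZ) ⊢ (q_2, 3312233, Z) ⊢ (q_0, 312233, Z) ⊢ (q_1, 12233, Z) ⊢ (q_1, 2233, BZ) ⊢ (q_1, 233, BZ) ⊢ (q_1, 33, BZ) ⊢ (q_2, 3, Z) ⊢ (q_0, ε, Z)
All input consumed and state q_0 ∈ F.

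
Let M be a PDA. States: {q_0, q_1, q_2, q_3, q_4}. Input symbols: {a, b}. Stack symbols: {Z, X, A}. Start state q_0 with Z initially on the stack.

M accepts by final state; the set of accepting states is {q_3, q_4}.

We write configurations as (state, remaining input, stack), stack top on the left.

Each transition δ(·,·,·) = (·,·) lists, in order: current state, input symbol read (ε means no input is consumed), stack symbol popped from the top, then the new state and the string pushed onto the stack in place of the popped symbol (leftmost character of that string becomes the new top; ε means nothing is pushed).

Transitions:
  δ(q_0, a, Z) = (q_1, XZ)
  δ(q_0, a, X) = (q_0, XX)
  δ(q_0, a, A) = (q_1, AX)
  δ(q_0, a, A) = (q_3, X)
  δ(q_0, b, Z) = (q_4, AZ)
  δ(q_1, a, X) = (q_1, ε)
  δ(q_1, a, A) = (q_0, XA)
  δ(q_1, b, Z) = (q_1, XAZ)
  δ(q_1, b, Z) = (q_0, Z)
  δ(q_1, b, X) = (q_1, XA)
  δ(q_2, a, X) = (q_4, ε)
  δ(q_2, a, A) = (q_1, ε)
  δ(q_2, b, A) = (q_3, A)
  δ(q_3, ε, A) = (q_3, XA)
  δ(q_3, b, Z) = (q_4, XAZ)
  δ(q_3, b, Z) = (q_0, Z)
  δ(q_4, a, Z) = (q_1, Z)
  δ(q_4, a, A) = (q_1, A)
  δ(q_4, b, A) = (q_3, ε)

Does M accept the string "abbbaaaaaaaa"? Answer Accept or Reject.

No computation consumes all input and reaches a final state.

Reject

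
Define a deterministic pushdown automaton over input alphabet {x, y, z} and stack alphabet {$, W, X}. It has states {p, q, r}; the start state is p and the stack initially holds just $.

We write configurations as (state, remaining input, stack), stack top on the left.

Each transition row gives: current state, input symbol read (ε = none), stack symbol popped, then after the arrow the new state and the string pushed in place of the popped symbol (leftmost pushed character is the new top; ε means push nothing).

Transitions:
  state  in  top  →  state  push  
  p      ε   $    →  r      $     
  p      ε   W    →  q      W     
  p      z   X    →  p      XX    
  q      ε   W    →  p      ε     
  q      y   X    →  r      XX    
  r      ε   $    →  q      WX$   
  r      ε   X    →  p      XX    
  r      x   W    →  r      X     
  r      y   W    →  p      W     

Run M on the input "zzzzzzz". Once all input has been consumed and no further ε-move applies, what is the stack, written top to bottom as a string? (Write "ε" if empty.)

(p, zzzzzzz, $)
  ε-move, top $: go to r, push $ → (r, zzzzzzz, $)
  ε-move, top $: go to q, push WX$ → (q, zzzzzzz, WX$)
  ε-move, top W: go to p, push ε → (p, zzzzzzz, X$)
  read z, top X: go to p, push XX → (p, zzzzzz, XX$)
  read z, top X: go to p, push XX → (p, zzzzz, XXX$)
  read z, top X: go to p, push XX → (p, zzzz, XXXX$)
  read z, top X: go to p, push XX → (p, zzz, XXXXX$)
  read z, top X: go to p, push XX → (p, zz, XXXXXX$)
  read z, top X: go to p, push XX → (p, z, XXXXXXX$)
  read z, top X: go to p, push XX → (p, ε, XXXXXXXX$)
All input consumed in state p with stack XXXXXXXX$.

XXXXXXXX$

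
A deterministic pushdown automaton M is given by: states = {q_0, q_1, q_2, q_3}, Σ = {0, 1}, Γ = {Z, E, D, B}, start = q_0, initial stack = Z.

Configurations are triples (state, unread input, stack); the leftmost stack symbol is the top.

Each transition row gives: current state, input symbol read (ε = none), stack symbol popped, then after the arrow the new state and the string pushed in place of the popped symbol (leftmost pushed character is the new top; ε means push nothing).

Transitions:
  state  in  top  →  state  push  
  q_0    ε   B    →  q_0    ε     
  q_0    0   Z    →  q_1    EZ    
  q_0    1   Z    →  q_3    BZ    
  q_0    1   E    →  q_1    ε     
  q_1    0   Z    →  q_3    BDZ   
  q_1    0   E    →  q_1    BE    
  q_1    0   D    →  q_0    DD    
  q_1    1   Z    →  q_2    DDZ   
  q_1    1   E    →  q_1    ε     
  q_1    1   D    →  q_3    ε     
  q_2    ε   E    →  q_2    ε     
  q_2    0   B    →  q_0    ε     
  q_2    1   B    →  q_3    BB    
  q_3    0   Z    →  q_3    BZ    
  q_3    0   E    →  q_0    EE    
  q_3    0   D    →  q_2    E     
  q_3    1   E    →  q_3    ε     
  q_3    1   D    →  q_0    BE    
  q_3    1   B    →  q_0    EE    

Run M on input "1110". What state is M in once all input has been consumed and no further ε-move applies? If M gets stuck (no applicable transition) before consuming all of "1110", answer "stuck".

(q_0, 1110, Z)
  read 1, top Z: go to q_3, push BZ → (q_3, 110, BZ)
  read 1, top B: go to q_0, push EE → (q_0, 10, EEZ)
  read 1, top E: go to q_1, push ε → (q_1, 0, EZ)
  read 0, top E: go to q_1, push BE → (q_1, ε, BEZ)
All input consumed; M is in state q_1.

q_1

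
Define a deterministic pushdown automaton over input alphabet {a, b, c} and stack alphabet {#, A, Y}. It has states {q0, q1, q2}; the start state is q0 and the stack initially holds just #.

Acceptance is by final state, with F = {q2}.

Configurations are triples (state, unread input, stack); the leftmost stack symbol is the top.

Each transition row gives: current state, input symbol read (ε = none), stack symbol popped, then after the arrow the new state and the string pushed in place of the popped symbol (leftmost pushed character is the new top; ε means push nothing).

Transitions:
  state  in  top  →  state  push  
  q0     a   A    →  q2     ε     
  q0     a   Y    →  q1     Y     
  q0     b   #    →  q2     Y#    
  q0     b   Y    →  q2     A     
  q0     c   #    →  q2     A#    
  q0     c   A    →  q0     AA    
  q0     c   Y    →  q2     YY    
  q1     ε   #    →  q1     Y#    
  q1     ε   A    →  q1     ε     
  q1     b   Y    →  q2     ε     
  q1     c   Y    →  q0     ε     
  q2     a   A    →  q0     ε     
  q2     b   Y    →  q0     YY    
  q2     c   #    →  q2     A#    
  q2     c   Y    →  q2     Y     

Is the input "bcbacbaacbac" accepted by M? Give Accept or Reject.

Reject

(q0, bcbacbaacbac, #)
  read b, top #: go to q2, push Y# → (q2, cbacbaacbac, Y#)
  read c, top Y: go to q2, push Y → (q2, bacbaacbac, Y#)
  read b, top Y: go to q0, push YY → (q0, acbaacbac, YY#)
  read a, top Y: go to q1, push Y → (q1, cbaacbac, YY#)
  read c, top Y: go to q0, push ε → (q0, baacbac, Y#)
  read b, top Y: go to q2, push A → (q2, aacbac, A#)
  read a, top A: go to q0, push ε → (q0, acbac, #)
No transition applies at (q0, acbac, #); input not fully consumed.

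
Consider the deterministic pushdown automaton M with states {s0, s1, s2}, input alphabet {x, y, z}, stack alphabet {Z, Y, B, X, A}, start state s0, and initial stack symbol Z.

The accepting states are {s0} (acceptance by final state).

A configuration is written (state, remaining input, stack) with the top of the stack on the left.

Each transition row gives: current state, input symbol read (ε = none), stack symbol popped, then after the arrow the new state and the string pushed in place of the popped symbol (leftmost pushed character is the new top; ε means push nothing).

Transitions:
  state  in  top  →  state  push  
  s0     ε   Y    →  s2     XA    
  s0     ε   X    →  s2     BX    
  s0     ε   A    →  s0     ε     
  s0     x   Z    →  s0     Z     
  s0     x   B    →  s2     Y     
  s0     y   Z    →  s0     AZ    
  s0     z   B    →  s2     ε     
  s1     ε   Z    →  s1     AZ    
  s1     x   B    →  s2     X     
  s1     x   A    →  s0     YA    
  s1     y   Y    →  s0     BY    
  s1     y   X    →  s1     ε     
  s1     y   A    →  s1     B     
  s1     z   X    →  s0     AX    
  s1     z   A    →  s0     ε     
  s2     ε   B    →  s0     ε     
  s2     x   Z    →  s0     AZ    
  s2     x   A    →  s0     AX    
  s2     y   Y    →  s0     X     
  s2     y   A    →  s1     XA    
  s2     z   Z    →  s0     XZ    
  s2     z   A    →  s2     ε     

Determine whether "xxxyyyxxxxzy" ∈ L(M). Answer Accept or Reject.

Reject

(s0, xxxyyyxxxxzy, Z) ⊢ (s0, xxyyyxxxxzy, Z) ⊢ (s0, xyyyxxxxzy, Z) ⊢ (s0, yyyxxxxzy, Z) ⊢ (s0, yyxxxxzy, AZ) ⊢ (s0, yyxxxxzy, Z) ⊢ (s0, yxxxxzy, AZ) ⊢ (s0, yxxxxzy, Z) ⊢ (s0, xxxxzy, AZ) ⊢ (s0, xxxxzy, Z) ⊢ (s0, xxxzy, Z) ⊢ (s0, xxzy, Z) ⊢ (s0, xzy, Z) ⊢ (s0, zy, Z)
No transition applies at (s0, zy, Z); input not fully consumed.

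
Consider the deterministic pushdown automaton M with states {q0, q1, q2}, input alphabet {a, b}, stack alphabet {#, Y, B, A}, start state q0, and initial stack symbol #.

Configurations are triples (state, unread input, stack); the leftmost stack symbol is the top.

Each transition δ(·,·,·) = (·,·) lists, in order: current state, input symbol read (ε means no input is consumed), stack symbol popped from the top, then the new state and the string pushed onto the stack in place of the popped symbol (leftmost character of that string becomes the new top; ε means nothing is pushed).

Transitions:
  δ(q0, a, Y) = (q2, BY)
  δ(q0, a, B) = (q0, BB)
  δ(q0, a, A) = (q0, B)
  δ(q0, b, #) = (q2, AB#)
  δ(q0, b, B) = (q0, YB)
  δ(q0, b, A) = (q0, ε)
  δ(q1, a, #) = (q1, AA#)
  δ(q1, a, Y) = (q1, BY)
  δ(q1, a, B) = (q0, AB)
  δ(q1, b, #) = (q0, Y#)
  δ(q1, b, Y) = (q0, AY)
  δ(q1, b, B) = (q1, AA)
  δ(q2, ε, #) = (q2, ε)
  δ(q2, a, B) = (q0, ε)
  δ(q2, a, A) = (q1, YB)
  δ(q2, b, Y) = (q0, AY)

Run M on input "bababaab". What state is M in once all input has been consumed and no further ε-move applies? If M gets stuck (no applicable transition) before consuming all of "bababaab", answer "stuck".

(q0, bababaab, #)
  read b, top #: go to q2, push AB# → (q2, ababaab, AB#)
  read a, top A: go to q1, push YB → (q1, babaab, YBB#)
  read b, top Y: go to q0, push AY → (q0, abaab, AYBB#)
  read a, top A: go to q0, push B → (q0, baab, BYBB#)
  read b, top B: go to q0, push YB → (q0, aab, YBYBB#)
  read a, top Y: go to q2, push BY → (q2, ab, BYBYBB#)
  read a, top B: go to q0, push ε → (q0, b, YBYBB#)
No transition for (q0, b, top Y); M blocks with input b remaining.

stuck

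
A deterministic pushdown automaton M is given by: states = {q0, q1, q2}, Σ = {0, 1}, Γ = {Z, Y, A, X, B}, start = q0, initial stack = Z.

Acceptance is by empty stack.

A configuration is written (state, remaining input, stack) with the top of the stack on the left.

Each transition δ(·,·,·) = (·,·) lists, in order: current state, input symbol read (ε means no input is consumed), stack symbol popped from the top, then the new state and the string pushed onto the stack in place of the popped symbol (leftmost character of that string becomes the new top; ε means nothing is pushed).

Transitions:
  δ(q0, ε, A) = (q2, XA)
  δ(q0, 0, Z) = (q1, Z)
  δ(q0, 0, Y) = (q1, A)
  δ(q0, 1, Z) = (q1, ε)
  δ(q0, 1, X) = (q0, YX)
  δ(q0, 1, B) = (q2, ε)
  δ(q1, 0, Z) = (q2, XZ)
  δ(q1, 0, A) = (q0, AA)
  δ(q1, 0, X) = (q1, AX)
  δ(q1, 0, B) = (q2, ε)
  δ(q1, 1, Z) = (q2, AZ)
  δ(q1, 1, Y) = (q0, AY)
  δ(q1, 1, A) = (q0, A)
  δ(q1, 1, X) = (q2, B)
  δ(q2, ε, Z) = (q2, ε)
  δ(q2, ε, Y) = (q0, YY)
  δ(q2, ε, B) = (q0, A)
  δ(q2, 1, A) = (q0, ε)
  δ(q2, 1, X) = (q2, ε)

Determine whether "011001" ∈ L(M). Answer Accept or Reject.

(q0, 011001, Z)
  read 0, top Z: go to q1, push Z → (q1, 11001, Z)
  read 1, top Z: go to q2, push AZ → (q2, 1001, AZ)
  read 1, top A: go to q0, push ε → (q0, 001, Z)
  read 0, top Z: go to q1, push Z → (q1, 01, Z)
  read 0, top Z: go to q2, push XZ → (q2, 1, XZ)
  read 1, top X: go to q2, push ε → (q2, ε, Z)
  ε-move, top Z: go to q2, push ε → (q2, ε, ε)
All input consumed and the stack is empty.

Accept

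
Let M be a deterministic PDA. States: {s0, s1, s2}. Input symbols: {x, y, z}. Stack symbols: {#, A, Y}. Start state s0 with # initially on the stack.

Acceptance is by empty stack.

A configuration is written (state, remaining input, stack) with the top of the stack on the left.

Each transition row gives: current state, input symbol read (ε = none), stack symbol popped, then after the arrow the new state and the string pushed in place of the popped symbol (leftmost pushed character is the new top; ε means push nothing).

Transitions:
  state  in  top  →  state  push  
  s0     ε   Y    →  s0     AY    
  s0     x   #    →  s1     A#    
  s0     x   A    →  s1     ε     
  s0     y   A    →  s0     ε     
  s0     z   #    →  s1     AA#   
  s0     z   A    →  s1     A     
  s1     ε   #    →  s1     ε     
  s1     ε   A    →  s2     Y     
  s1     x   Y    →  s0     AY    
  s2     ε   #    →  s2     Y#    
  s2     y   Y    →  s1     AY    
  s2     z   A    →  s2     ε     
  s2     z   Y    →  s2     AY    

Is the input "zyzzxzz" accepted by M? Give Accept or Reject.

(s0, zyzzxzz, #)
  read z, top #: go to s1, push AA# → (s1, yzzxzz, AA#)
  ε-move, top A: go to s2, push Y → (s2, yzzxzz, YA#)
  read y, top Y: go to s1, push AY → (s1, zzxzz, AYA#)
  ε-move, top A: go to s2, push Y → (s2, zzxzz, YYA#)
  read z, top Y: go to s2, push AY → (s2, zxzz, AYYA#)
  read z, top A: go to s2, push ε → (s2, xzz, YYA#)
No transition applies at (s2, xzz, YYA#); input not fully consumed.

Reject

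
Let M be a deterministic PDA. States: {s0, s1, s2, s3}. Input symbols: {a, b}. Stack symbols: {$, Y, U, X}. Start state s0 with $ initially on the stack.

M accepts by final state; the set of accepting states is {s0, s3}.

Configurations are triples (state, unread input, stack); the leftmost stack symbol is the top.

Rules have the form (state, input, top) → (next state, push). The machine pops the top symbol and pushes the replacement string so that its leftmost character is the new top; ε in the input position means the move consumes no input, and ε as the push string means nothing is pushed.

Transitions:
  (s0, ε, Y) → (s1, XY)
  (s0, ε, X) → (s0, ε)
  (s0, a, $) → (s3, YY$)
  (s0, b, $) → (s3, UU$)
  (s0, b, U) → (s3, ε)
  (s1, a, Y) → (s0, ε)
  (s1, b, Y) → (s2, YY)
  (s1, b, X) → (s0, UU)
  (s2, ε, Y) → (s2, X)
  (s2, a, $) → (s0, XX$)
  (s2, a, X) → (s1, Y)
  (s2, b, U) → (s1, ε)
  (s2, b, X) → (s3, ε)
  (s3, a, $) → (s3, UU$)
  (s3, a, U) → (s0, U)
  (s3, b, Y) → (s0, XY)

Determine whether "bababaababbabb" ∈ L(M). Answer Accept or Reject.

Reject

(s0, bababaababbabb, $)
  read b, top $: go to s3, push UU$ → (s3, ababaababbabb, UU$)
  read a, top U: go to s0, push U → (s0, babaababbabb, UU$)
  read b, top U: go to s3, push ε → (s3, abaababbabb, U$)
  read a, top U: go to s0, push U → (s0, baababbabb, U$)
  read b, top U: go to s3, push ε → (s3, aababbabb, $)
  read a, top $: go to s3, push UU$ → (s3, ababbabb, UU$)
  read a, top U: go to s0, push U → (s0, babbabb, UU$)
  read b, top U: go to s3, push ε → (s3, abbabb, U$)
  read a, top U: go to s0, push U → (s0, bbabb, U$)
  read b, top U: go to s3, push ε → (s3, babb, $)
No transition applies at (s3, babb, $); input not fully consumed.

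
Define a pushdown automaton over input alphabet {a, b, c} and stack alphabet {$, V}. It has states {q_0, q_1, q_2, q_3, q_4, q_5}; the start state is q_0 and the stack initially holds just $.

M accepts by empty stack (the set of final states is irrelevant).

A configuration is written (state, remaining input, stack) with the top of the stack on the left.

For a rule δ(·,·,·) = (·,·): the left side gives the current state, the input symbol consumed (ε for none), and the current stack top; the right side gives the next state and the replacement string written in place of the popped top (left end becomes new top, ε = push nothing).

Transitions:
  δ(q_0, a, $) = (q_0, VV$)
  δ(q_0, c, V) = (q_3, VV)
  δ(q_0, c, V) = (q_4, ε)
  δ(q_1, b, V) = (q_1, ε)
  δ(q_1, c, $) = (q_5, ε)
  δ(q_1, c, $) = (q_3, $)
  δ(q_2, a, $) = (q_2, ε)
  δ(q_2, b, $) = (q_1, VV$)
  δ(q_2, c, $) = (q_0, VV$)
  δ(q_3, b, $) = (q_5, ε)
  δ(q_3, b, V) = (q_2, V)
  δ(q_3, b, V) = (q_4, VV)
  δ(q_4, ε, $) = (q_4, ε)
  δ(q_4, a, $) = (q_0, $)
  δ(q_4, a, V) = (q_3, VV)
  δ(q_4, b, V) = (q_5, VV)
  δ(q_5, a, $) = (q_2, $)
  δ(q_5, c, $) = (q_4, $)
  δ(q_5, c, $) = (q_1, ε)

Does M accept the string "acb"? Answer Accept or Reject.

No computation consumes all input and empties the stack.

Reject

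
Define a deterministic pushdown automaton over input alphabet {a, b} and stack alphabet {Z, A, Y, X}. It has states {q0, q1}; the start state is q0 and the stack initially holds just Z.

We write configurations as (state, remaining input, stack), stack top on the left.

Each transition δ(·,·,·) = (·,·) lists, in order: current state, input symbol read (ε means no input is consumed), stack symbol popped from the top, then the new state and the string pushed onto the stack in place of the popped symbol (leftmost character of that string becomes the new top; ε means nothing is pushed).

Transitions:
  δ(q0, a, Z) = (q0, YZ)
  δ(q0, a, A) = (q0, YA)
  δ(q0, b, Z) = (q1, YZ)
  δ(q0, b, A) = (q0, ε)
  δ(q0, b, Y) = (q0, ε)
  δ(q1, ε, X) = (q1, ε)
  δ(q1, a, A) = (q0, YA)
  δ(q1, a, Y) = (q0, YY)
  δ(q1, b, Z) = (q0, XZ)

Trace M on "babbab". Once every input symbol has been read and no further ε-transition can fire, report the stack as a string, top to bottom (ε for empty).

Z

(q0, babbab, Z)
  read b, top Z: go to q1, push YZ → (q1, abbab, YZ)
  read a, top Y: go to q0, push YY → (q0, bbab, YYZ)
  read b, top Y: go to q0, push ε → (q0, bab, YZ)
  read b, top Y: go to q0, push ε → (q0, ab, Z)
  read a, top Z: go to q0, push YZ → (q0, b, YZ)
  read b, top Y: go to q0, push ε → (q0, ε, Z)
All input consumed in state q0 with stack Z.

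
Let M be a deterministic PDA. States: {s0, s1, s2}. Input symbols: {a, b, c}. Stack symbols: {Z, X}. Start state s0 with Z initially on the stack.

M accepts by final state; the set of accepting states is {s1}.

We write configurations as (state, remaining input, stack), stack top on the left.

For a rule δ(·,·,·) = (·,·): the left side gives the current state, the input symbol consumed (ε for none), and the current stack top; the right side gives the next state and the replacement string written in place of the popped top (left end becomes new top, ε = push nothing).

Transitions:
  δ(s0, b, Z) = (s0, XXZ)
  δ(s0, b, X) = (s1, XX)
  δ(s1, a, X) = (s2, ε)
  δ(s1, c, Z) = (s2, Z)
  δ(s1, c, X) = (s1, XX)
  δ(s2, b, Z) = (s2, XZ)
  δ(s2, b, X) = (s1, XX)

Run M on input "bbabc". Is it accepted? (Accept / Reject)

Accept

(s0, bbabc, Z)
  read b, top Z: go to s0, push XXZ → (s0, babc, XXZ)
  read b, top X: go to s1, push XX → (s1, abc, XXXZ)
  read a, top X: go to s2, push ε → (s2, bc, XXZ)
  read b, top X: go to s1, push XX → (s1, c, XXXZ)
  read c, top X: go to s1, push XX → (s1, ε, XXXXZ)
All input consumed; state s1 ∈ F.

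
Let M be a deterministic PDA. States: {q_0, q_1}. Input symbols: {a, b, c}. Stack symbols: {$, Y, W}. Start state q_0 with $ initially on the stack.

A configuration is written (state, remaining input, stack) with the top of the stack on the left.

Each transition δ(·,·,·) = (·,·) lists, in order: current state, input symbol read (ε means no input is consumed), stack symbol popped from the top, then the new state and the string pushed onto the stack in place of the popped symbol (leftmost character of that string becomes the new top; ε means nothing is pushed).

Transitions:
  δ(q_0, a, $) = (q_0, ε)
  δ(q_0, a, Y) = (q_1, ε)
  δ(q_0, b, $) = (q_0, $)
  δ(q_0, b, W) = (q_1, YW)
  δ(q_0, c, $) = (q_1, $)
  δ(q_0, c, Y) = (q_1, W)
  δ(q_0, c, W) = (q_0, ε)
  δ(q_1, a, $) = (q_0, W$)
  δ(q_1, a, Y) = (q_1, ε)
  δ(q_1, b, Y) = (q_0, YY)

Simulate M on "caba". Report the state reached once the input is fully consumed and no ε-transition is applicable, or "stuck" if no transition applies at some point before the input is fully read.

q_1

(q_0, caba, $)
  read c, top $: go to q_1, push $ → (q_1, aba, $)
  read a, top $: go to q_0, push W$ → (q_0, ba, W$)
  read b, top W: go to q_1, push YW → (q_1, a, YW$)
  read a, top Y: go to q_1, push ε → (q_1, ε, W$)
All input consumed; M is in state q_1.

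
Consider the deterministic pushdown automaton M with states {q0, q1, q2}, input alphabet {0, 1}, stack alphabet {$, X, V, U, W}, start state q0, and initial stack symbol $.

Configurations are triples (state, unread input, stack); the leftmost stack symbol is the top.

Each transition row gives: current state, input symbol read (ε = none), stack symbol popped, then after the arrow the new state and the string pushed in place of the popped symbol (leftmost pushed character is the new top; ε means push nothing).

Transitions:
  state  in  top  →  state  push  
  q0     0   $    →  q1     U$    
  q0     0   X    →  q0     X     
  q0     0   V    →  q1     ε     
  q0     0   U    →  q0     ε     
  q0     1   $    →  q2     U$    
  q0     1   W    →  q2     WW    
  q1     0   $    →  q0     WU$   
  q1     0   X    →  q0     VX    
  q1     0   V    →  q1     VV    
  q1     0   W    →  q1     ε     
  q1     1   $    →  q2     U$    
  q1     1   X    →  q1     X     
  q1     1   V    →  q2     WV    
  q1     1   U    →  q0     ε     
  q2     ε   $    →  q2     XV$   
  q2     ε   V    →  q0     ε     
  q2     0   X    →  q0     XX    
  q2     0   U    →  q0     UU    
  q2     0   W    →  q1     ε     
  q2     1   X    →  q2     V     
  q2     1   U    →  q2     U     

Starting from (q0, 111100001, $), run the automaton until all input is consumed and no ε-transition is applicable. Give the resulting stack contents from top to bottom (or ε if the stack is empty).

$

(q0, 111100001, $)
  read 1, top $: go to q2, push U$ → (q2, 11100001, U$)
  read 1, top U: go to q2, push U → (q2, 1100001, U$)
  read 1, top U: go to q2, push U → (q2, 100001, U$)
  read 1, top U: go to q2, push U → (q2, 00001, U$)
  read 0, top U: go to q0, push UU → (q0, 0001, UU$)
  read 0, top U: go to q0, push ε → (q0, 001, U$)
  read 0, top U: go to q0, push ε → (q0, 01, $)
  read 0, top $: go to q1, push U$ → (q1, 1, U$)
  read 1, top U: go to q0, push ε → (q0, ε, $)
All input consumed in state q0 with stack $.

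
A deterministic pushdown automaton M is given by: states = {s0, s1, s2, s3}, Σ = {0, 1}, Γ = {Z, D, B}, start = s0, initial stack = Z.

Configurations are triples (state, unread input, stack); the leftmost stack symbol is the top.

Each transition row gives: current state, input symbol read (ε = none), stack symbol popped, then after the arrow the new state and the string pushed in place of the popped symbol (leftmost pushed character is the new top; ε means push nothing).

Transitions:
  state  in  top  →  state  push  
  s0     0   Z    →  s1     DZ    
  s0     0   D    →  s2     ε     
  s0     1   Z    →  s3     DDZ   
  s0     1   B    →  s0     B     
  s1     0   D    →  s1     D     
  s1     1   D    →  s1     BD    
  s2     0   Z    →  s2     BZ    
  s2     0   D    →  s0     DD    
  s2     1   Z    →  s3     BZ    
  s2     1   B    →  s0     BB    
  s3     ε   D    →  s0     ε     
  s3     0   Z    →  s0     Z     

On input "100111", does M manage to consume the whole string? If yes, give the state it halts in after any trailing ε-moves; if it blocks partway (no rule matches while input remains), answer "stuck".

(s0, 100111, Z) ⊢ (s3, 00111, DDZ) ⊢ (s0, 00111, DZ) ⊢ (s2, 0111, Z) ⊢ (s2, 111, BZ) ⊢ (s0, 11, BBZ) ⊢ (s0, 1, BBZ) ⊢ (s0, ε, BBZ)
All input consumed; M is in state s0.

s0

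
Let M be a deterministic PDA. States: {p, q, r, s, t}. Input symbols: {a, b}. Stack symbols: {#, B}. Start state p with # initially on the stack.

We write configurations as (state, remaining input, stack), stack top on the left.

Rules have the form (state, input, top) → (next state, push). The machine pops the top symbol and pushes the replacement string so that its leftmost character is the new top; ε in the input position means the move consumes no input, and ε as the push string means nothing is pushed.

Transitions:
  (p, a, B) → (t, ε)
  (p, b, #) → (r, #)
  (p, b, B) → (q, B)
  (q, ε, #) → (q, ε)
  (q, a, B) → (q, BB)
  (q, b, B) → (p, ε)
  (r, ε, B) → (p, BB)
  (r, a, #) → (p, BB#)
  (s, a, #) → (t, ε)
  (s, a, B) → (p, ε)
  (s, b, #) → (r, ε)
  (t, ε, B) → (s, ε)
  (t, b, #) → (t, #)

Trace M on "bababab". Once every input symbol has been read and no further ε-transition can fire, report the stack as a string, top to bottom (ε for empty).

(p, bababab, #)
  read b, top #: go to r, push # → (r, ababab, #)
  read a, top #: go to p, push BB# → (p, babab, BB#)
  read b, top B: go to q, push B → (q, abab, BB#)
  read a, top B: go to q, push BB → (q, bab, BBB#)
  read b, top B: go to p, push ε → (p, ab, BB#)
  read a, top B: go to t, push ε → (t, b, B#)
  ε-move, top B: go to s, push ε → (s, b, #)
  read b, top #: go to r, push ε → (r, ε, ε)
All input consumed in state r with stack ε.

ε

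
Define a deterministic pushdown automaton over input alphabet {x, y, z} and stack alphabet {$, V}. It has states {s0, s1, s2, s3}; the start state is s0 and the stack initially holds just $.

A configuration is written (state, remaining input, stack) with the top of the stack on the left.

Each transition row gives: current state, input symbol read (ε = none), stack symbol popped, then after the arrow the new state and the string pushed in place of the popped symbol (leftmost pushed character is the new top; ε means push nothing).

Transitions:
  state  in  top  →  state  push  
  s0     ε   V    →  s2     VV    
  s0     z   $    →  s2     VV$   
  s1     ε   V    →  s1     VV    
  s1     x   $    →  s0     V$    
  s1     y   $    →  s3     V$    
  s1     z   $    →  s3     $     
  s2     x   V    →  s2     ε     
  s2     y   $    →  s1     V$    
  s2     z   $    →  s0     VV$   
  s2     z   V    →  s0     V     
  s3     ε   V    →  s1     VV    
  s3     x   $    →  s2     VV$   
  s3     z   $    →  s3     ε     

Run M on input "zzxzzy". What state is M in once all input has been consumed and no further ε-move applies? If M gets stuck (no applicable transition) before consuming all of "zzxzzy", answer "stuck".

(s0, zzxzzy, $)
  read z, top $: go to s2, push VV$ → (s2, zxzzy, VV$)
  read z, top V: go to s0, push V → (s0, xzzy, VV$)
  ε-move, top V: go to s2, push VV → (s2, xzzy, VVV$)
  read x, top V: go to s2, push ε → (s2, zzy, VV$)
  read z, top V: go to s0, push V → (s0, zy, VV$)
  ε-move, top V: go to s2, push VV → (s2, zy, VVV$)
  read z, top V: go to s0, push V → (s0, y, VVV$)
  ε-move, top V: go to s2, push VV → (s2, y, VVVV$)
No transition for (s2, y, top V); M blocks with input y remaining.

stuck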